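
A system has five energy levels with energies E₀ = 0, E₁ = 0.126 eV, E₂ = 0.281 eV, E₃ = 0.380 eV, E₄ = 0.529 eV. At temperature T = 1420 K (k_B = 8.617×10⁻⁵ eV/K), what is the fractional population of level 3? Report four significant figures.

k_BT = 8.617×10⁻⁵ × 1420 K = 0.122361 eV.
Eᵢ/kT = 0, 1.02974, 2.29648, 3.10556, 4.32327.
Z = Σ e^(−Eᵢ/kT) = e^(−0) + e^(−1.02974) + e^(−2.29648) + e^(−3.10556) + e^(−4.32327) = 1.00000 + 0.357100 + 0.100612 + 0.0447994 + 0.0132565 = 1.51577.
P₃ = e^(−E₃/kT) / Z = 0.0447994/1.51577 = 0.02956.

0.02956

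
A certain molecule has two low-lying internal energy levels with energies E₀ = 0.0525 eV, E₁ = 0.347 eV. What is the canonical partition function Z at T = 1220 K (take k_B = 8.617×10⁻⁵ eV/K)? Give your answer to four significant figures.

k_BT = 8.617×10⁻⁵ × 1220 K = 0.105127 eV.
Eᵢ/kT = 0.499396, 3.30077.
Z = Σ e^(−Eᵢ/kT) = e^(−0.499396) + e^(−3.30077) = 0.606897 + 0.0368548 = 0.643752.

Z = 0.6438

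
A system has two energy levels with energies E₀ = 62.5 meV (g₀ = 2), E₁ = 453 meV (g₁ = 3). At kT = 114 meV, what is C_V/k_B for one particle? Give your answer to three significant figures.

0.521

Eᵢ/kT = 0.54825, 3.9737.
Z = Σ gᵢe^(−Eᵢ/kT) = 2·e^(−0.54825) + 3·e^(−3.9737) = 1.1559 + 0.056411 = 1.2123.
⟨E⟩ = 80.671 meV, ⟨E²⟩ = 13273 meV².
C_V/k_B = (⟨E²⟩ − ⟨E⟩²)/(kT)² = (13273 − 6507.8)/12996 = 0.521.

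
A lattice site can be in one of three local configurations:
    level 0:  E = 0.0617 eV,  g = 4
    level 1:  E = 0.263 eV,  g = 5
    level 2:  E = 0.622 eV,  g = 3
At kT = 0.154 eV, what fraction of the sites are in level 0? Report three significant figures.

0.736

Eᵢ/kT = 0.40065, 1.7078, 4.0390.
Z = Σ gᵢe^(−Eᵢ/kT) = 4·e^(−0.40065) + 5·e^(−1.7078) + 3·e^(−4.0390) = 2.6795 + 0.90632 + 0.052845 = 3.6387.
P₀ = g₀ e^(−E₀/kT) / Z = 2.6795/3.6387 = 0.736.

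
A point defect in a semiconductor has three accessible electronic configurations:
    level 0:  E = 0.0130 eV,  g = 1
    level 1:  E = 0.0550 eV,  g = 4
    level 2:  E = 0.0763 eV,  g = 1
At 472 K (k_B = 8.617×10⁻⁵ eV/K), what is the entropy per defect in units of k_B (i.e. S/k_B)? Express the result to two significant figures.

k_BT = 8.617×10⁻⁵ × 472 K = 0.04067 eV.
Eᵢ/kT = 0.3196, 1.352, 1.876.
Z = Σ gᵢe^(−Eᵢ/kT) = 1·e^(−0.3196) + 4·e^(−1.352) + 1·e^(−1.876) = 0.7264 + 1.035 + 0.1532 = 1.915.
⟨E⟩ = Σ EᵢPᵢ = 0.04076 eV.
S/k_B = ln Z + ⟨E⟩/kT = ln(1.915) + 0.04076/0.04067 = 0.6497 + 1.002 = 1.7.

1.7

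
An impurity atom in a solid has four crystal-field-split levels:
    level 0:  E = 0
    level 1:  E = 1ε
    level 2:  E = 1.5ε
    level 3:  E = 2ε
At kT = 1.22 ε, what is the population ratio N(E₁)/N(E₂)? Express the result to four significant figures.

1.507

n₁/n₂ = exp[−(E₁−E₂)/kT] = exp(−(-0.5ε)/(1.22ε)) = exp(0.409836) = 1.507.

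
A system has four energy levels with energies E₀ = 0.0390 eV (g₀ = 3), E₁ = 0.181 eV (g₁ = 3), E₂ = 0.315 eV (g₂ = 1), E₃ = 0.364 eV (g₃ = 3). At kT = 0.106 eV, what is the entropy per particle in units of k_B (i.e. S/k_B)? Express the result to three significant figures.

1.80

Eᵢ/kT = 0.36792, 1.7075, 2.9717, 3.4340.
Z = Σ gᵢe^(−Eᵢ/kT) = 3·e^(−0.36792) + 3·e^(−1.7075) + 1·e^(−2.9717) + 3·e^(−3.4340) = 2.0765 + 0.54396 + 0.051216 + 0.096773 = 2.7684.
⟨E⟩ = Σ EᵢPᵢ = 0.083369 eV.
S/k_B = ln Z + ⟨E⟩/kT = ln(2.7684) + 0.083369/0.106 = 1.0183 + 0.78650 = 1.80.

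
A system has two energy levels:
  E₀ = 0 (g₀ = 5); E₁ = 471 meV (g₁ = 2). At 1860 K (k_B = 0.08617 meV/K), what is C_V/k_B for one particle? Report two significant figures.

k_BT = 0.08617 × 1860 K = 160.3 meV.
Eᵢ/kT = 0, 2.938.
Z = Σ gᵢe^(−Eᵢ/kT) = 5·e^(−0) + 2·e^(−2.938) = 5.000 + 0.1059 = 5.106.
⟨E⟩ = 9.769 meV, ⟨E²⟩ = 4601 meV².
C_V/k_B = (⟨E²⟩ − ⟨E⟩²)/(kT)² = (4601 − 95.43)/25700 = 0.18.

0.18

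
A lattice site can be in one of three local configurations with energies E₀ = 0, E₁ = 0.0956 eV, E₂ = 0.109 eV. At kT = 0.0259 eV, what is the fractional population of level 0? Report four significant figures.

0.9617

Eᵢ/kT = 0, 3.69112, 4.20849.
Z = Σ e^(−Eᵢ/kT) = e^(−0) + e^(−3.69112) + e^(−4.20849) = 1.00000 + 0.0249440 + 0.0148688 = 1.03981.
P₀ = e^(−E₀/kT) / Z = 1.00000/1.03981 = 0.9617.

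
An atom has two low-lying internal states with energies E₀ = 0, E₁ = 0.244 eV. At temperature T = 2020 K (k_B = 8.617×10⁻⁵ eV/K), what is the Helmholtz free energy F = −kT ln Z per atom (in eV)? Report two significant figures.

-0.038 eV

k_BT = 8.617×10⁻⁵ × 2020 K = 0.1741 eV.
Eᵢ/kT = 0, 1.401.
Z = Σ e^(−Eᵢ/kT) = e^(−0) + e^(−1.401) = 1.000 + 0.2464 = 1.246.
F = −kT ln Z = −0.1741 × ln(1.246) = −0.1741 × 0.2199 = -0.038 eV.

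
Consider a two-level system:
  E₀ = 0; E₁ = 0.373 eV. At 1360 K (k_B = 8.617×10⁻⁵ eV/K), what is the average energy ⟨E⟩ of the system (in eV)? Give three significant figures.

k_BT = 8.617×10⁻⁵ × 1360 K = 0.11719 eV.
Eᵢ/kT = 0, 3.1829.
Z = Σ e^(−Eᵢ/kT) = e^(−0) + e^(−3.1829) = 1.0000 + 0.041465 = 1.0415.
⟨E⟩ = Σ Eᵢ e^(−Eᵢ/kT) / Z = (0·1.0000 + 0.373·0.041465) / 1.0415 = 0.0149 eV.

0.0149 eV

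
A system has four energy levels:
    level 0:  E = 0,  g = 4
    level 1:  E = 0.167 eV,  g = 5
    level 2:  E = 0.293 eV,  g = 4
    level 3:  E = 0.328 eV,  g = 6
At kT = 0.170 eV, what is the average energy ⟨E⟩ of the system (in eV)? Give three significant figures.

0.108 eV

Eᵢ/kT = 0, 0.98235, 1.7235, 1.9294.
Z = Σ gᵢe^(−Eᵢ/kT) = 4·e^(−0) + 5·e^(−0.98235) + 4·e^(−1.7235) + 6·e^(−1.9294) = 4.0000 + 1.8722 + 0.71376 + 0.87141 = 7.4574.
⟨E⟩ = Σ Eᵢ gᵢe^(−Eᵢ/kT) / Z = (0·4.0000 + 0.167·1.8722 + 0.293·0.71376 + 0.328·0.87141) / 7.4574 = 0.108 eV.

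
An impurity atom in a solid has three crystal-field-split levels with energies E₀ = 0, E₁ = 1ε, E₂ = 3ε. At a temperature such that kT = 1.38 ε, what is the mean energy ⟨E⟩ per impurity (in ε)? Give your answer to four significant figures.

Eᵢ/kT = 0, 0.724638, 2.17391.
Z = Σ e^(−Eᵢ/kT) = e^(−0) + e^(−0.724638) + e^(−2.17391) = 1.00000 + 0.484500 + 0.113732 = 1.59823.
⟨E⟩ = Σ Eᵢ e^(−Eᵢ/kT) / Z = (0·1.00000 + 1·0.484500 + 3·0.113732) / 1.59823 = 0.5166 ε.

0.5166 ε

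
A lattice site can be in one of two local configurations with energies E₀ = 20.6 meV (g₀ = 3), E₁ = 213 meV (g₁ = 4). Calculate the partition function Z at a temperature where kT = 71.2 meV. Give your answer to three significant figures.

Eᵢ/kT = 0.28933, 2.9916.
Z = Σ gᵢe^(−Eᵢ/kT) = 3·e^(−0.28933) + 4·e^(−2.9916) = 2.2463 + 0.20083 = 2.4471.

Z = 2.45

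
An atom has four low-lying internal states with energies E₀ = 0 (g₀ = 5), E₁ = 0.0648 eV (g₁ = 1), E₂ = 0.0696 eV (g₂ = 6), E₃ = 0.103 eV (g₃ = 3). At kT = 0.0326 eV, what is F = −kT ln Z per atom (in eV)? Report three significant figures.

-0.0583 eV

Eᵢ/kT = 0, 1.9877, 2.1350, 3.1595.
Z = Σ gᵢe^(−Eᵢ/kT) = 5·e^(−0) + 1·e^(−1.9877) + 6·e^(−2.1350) + 3·e^(−3.1595) = 5.0000 + 0.13701 + 0.70947 + 0.12734 = 5.9738.
F = −kT ln Z = −0.0326 × ln(5.9738) = −0.0326 × 1.7874 = -0.0583 eV.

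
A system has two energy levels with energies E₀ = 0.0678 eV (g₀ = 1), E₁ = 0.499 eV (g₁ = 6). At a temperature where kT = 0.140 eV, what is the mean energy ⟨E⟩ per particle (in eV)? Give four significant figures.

Eᵢ/kT = 0.484286, 3.56429.
Z = Σ gᵢe^(−Eᵢ/kT) = 1·e^(−0.484286) + 6·e^(−3.56429) = 0.616137 + 0.169903 = 0.786040.
⟨E⟩ = Σ Eᵢ gᵢe^(−Eᵢ/kT) / Z = (0.0678·0.616137 + 0.499·0.169903) / 0.786040 = 0.1610 eV.

0.1610 eV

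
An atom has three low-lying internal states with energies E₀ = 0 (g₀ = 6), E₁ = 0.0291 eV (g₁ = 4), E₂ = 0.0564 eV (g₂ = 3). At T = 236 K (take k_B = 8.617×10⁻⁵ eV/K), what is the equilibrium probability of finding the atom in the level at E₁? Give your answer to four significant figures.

k_BT = 8.617×10⁻⁵ × 236 K = 0.0203361 eV.
Eᵢ/kT = 0, 1.43095, 2.77339.
Z = Σ gᵢe^(−Eᵢ/kT) = 6·e^(−0) + 4·e^(−1.43095) + 3·e^(−2.77339) = 6.00000 + 0.956327 + 0.187350 = 7.14368.
P₁ = g₁ e^(−E₁/kT) / Z = 0.956327/7.14368 = 0.1339.

0.1339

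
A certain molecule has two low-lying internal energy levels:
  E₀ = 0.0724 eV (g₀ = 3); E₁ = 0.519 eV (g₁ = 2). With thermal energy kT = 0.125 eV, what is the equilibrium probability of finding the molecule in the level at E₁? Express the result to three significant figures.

0.0184

Eᵢ/kT = 0.57920, 4.1520.
Z = Σ gᵢe^(−Eᵢ/kT) = 3·e^(−0.57920) + 2·e^(−4.1520) = 1.6810 + 0.031466 = 1.7125.
P₁ = g₁ e^(−E₁/kT) / Z = 0.031466/1.7125 = 0.0184.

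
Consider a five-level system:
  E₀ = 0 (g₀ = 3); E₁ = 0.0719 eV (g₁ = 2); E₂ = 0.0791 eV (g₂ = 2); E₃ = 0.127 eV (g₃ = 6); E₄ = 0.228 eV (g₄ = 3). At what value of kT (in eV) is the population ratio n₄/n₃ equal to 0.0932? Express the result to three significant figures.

0.0601 eV

n₄/n₃ = (g₄/g₃) exp[−(E₄−E₃)/kT] = 0.0932.
⇒ (E₄−E₃)/kT = ln((3/6)/0.0932) = ln(5.3648) = 1.6799.
kT = 0.101 eV / 1.6799 = 0.0601 eV.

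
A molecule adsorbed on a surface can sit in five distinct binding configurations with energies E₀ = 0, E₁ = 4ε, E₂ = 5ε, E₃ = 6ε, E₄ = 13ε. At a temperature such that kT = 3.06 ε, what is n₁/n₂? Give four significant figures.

n₁/n₂ = exp[−(E₁−E₂)/kT] = exp(−(-1ε)/(3.06ε)) = exp(0.326797) = 1.387.

1.387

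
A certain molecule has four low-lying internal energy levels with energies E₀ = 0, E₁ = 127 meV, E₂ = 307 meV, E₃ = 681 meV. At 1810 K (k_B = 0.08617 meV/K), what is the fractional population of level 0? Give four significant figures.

0.6268

k_BT = 0.08617 × 1810 K = 155.968 meV.
Eᵢ/kT = 0, 0.814270, 1.96835, 4.36628.
Z = Σ e^(−Eᵢ/kT) = e^(−0) + e^(−0.814270) + e^(−1.96835) + e^(−4.36628) = 1.00000 + 0.442963 + 0.139687 + 0.0126984 = 1.59535.
P₀ = e^(−E₀/kT) / Z = 1.00000/1.59535 = 0.6268.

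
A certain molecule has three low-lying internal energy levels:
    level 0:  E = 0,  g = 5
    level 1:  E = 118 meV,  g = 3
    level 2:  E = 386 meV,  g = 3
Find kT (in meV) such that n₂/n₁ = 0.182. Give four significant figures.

157.3 meV

n₂/n₁ = (g₂/g₁) exp[−(E₂−E₁)/kT] = 0.182.
⇒ (E₂−E₁)/kT = ln((3/3)/0.182) = ln(5.49451) = 1.70375.
kT = 268 meV / 1.70375 = 157.3 meV.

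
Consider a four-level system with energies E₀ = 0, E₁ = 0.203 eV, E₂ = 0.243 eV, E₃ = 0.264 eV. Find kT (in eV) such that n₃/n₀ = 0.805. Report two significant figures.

1.2 eV

n₃/n₀ = exp[−(E₃−E₀)/kT] = 0.805.
⇒ (E₃−E₀)/kT = ln(1/0.805) = ln(1.242) = 0.2167.
kT = 0.264 eV / 0.2167 = 1.2 eV.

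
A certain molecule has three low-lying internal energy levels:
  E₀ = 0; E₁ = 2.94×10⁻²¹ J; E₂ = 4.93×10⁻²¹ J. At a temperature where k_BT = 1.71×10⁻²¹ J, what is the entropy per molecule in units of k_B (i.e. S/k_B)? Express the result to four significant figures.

Eᵢ/kT = 0, 1.71930, 2.88304.
Z = Σ e^(−Eᵢ/kT) = e^(−0) + e^(−1.71930) + e^(−2.88304) = 1.00000 + 0.179192 + 0.0559644 = 1.23516.
⟨E⟩ = Σ EᵢPᵢ = 0.649899 ×10⁻²¹ J.
S/k_B = ln Z + ⟨E⟩/kT = ln(1.23516) + 0.649899/1.71 = 0.211201 + 0.380058 = 0.5913.

0.5913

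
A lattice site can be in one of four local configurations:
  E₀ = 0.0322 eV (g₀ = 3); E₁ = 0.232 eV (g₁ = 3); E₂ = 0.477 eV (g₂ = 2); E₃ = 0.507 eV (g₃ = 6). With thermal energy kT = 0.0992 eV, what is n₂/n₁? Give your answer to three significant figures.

n₂/n₁ = (g₂/g₁) exp[−(E₂−E₁)/kT] = (2/3) × exp(−(0.245 eV)/(0.0992 eV)) = (2/3) × exp(-2.4698) = 0.0564.

0.0564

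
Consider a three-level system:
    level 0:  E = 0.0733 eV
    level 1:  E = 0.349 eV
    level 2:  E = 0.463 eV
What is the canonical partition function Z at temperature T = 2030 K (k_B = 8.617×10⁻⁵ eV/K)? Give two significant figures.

k_BT = 8.617×10⁻⁵ × 2030 K = 0.1749 eV.
Eᵢ/kT = 0.4191, 1.995, 2.647.
Z = Σ e^(−Eᵢ/kT) = e^(−0.4191) + e^(−1.995) + e^(−2.647) = 0.6576 + 0.1360 + 0.07086 = 0.8645.

Z = 0.86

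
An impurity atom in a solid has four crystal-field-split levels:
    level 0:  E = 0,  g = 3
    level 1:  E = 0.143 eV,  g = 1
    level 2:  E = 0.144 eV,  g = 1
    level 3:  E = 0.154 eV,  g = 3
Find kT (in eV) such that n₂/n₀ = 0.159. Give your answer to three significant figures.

0.195 eV

n₂/n₀ = (g₂/g₀) exp[−(E₂−E₀)/kT] = 0.159.
⇒ (E₂−E₀)/kT = ln((1/3)/0.159) = ln(2.0964) = 0.74022.
kT = 0.144 eV / 0.74022 = 0.195 eV.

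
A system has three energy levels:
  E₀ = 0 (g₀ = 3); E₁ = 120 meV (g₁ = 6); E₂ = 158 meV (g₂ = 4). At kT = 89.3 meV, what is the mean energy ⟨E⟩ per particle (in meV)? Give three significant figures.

56.3 meV

Eᵢ/kT = 0, 1.3438, 1.7693.
Z = Σ gᵢe^(−Eᵢ/kT) = 3·e^(−0) + 6·e^(−1.3438) + 4·e^(−1.7693) = 3.0000 + 1.5651 + 0.68181 = 5.2469.
⟨E⟩ = Σ Eᵢ gᵢe^(−Eᵢ/kT) / Z = (0·3.0000 + 120·1.5651 + 158·0.68181) / 5.2469 = 56.3 meV.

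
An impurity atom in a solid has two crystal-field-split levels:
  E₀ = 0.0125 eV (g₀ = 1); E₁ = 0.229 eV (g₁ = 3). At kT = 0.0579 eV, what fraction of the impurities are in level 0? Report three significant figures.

0.933

Eᵢ/kT = 0.21589, 3.9551.
Z = Σ gᵢe^(−Eᵢ/kT) = 1·e^(−0.21589) + 3·e^(−3.9551) = 0.80582 + 0.057470 = 0.86329.
P₀ = g₀ e^(−E₀/kT) / Z = 0.80582/0.86329 = 0.933.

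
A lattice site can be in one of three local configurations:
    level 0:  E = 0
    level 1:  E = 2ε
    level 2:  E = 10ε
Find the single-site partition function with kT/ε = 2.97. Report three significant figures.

Z = 1.54

Eᵢ/kT = 0, 0.67340, 3.3670.
Z = Σ e^(−Eᵢ/kT) = e^(−0) + e^(−0.67340) + e^(−3.3670) = 1.0000 + 0.50997 + 0.034493 = 1.5445.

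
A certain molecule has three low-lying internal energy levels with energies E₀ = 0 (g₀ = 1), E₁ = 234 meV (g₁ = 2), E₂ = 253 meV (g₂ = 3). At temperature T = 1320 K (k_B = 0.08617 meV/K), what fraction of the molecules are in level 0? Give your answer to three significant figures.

0.633

k_BT = 0.08617 × 1320 K = 113.74 meV.
Eᵢ/kT = 0, 2.0573, 2.2244.
Z = Σ gᵢe^(−Eᵢ/kT) = 1·e^(−0) + 2·e^(−2.0573) + 3·e^(−2.2244) = 1.0000 + 0.25560 + 0.32440 = 1.5800.
P₀ = g₀ e^(−E₀/kT) / Z = 1.0000/1.5800 = 0.633.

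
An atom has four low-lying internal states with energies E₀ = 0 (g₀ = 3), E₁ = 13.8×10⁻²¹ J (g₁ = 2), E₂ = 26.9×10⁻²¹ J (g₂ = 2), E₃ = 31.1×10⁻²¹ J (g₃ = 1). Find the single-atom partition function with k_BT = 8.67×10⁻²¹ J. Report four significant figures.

Eᵢ/kT = 0, 1.59170, 3.10265, 3.58708.
Z = Σ gᵢe^(−Eᵢ/kT) = 3·e^(−0) + 2·e^(−1.59170) + 2·e^(−3.10265) + 1·e^(−3.58708) = 3.00000 + 0.407158 + 0.0898600 + 0.0276790 = 3.52470.

Z = 3.525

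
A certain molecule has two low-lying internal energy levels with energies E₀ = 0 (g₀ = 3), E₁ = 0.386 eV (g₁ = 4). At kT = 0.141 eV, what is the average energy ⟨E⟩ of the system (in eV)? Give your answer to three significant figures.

Eᵢ/kT = 0, 2.7376.
Z = Σ gᵢe^(−Eᵢ/kT) = 3·e^(−0) + 4·e^(−2.7376) = 3.0000 + 0.25890 = 3.2589.
⟨E⟩ = Σ Eᵢ gᵢe^(−Eᵢ/kT) / Z = (0·3.0000 + 0.386·0.25890) / 3.2589 = 0.0307 eV.

0.0307 eV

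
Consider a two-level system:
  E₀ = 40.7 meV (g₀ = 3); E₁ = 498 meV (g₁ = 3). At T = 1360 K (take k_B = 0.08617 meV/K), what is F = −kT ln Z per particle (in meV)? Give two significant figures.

k_BT = 0.08617 × 1360 K = 117.2 meV.
Eᵢ/kT = 0.3473, 4.249.
Z = Σ gᵢe^(−Eᵢ/kT) = 3·e^(−0.3473) + 3·e^(−4.249) = 2.120 + 0.04284 = 2.163.
F = −kT ln Z = −117.2 × ln(2.163) = −117.2 × 0.7715 = -90 meV.

-90 meV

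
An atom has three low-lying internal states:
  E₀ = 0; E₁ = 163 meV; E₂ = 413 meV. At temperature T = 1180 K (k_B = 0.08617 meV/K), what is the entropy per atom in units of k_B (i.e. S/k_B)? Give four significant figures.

k_BT = 0.08617 × 1180 K = 101.681 meV.
Eᵢ/kT = 0, 1.60305, 4.06172.
Z = Σ e^(−Eᵢ/kT) = e^(−0) + e^(−1.60305) + e^(−4.06172) = 1.00000 + 0.201282 + 0.0172194 = 1.21850.
⟨E⟩ = Σ EᵢPᵢ = 32.7621 meV.
S/k_B = ln Z + ⟨E⟩/kT = ln(1.21850) + 32.7621/101.681 = 0.197621 + 0.322205 = 0.5198.

0.5198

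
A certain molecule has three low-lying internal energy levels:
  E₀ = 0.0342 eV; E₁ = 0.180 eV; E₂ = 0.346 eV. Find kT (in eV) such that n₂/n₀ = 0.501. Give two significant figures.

n₂/n₀ = exp[−(E₂−E₀)/kT] = 0.501.
⇒ (E₂−E₀)/kT = ln(1/0.501) = ln(1.996) = 0.6911.
kT = 0.3118 eV / 0.6911 = 0.45 eV.

0.45 eV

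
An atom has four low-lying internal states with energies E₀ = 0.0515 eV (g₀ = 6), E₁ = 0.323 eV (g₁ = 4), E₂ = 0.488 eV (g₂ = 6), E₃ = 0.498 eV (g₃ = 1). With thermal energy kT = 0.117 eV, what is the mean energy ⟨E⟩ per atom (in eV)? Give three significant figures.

0.0788 eV

Eᵢ/kT = 0.44017, 2.7607, 4.1709, 4.2564.
Z = Σ gᵢe^(−Eᵢ/kT) = 6·e^(−0.44017) + 4·e^(−2.7607) + 6·e^(−4.1709) + 1·e^(−4.2564) = 3.8636 + 0.25299 + 0.092630 + 0.014173 = 4.2234.
⟨E⟩ = Σ Eᵢ gᵢe^(−Eᵢ/kT) / Z = (0.0515·3.8636 + 0.323·0.25299 + 0.488·0.092630 + 0.498·0.014173) / 4.2234 = 0.0788 eV.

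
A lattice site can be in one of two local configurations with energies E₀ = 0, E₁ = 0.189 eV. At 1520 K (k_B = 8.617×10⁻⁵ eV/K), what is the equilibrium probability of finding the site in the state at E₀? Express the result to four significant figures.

k_BT = 8.617×10⁻⁵ × 1520 K = 0.130978 eV.
Eᵢ/kT = 0, 1.44299.
Z = Σ e^(−Eᵢ/kT) = e^(−0) + e^(−1.44299) = 1.00000 + 0.236220 = 1.23622.
P₀ = e^(−E₀/kT) / Z = 1.00000/1.23622 = 0.8089.

0.8089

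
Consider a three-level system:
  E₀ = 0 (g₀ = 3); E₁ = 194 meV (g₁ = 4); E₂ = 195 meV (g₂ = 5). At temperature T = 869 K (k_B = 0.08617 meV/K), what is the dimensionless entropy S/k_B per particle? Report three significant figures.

k_BT = 0.08617 × 869 K = 74.882 meV.
Eᵢ/kT = 0, 2.5907, 2.6041.
Z = Σ gᵢe^(−Eᵢ/kT) = 3·e^(−0) + 4·e^(−2.5907) + 5·e^(−2.6041) = 3.0000 + 0.29987 + 0.36985 = 3.6697.
⟨E⟩ = Σ EᵢPᵢ = 35.506 meV.
S/k_B = ln Z + ⟨E⟩/kT = ln(3.6697) + 35.506/74.882 = 1.3001 + 0.47416 = 1.77.

1.77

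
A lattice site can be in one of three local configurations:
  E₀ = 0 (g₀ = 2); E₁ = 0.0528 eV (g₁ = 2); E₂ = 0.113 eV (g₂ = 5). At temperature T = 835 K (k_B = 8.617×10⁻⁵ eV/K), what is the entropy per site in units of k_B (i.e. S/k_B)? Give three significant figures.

k_BT = 8.617×10⁻⁵ × 835 K = 0.071952 eV.
Eᵢ/kT = 0, 0.73382, 1.5705.
Z = Σ gᵢe^(−Eᵢ/kT) = 2·e^(−0) + 2·e^(−0.73382) + 5·e^(−1.5705) = 2.0000 + 0.96014 + 1.0397 = 3.9998.
⟨E⟩ = Σ EᵢPᵢ = 0.042047 eV.
S/k_B = ln Z + ⟨E⟩/kT = ln(3.9998) + 0.042047/0.071952 = 1.3862 + 0.58438 = 1.97.

1.97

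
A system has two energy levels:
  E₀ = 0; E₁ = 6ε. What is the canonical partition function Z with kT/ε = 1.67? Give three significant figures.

Z = 1.03

Eᵢ/kT = 0, 3.5928.
Z = Σ e^(−Eᵢ/kT) = e^(−0) + e^(−3.5928) = 1.0000 + 0.027521 = 1.0275.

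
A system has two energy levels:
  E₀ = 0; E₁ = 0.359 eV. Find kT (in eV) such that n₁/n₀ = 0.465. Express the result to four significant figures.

n₁/n₀ = exp[−(E₁−E₀)/kT] = 0.465.
⇒ (E₁−E₀)/kT = ln(1/0.465) = ln(2.15054) = 0.765719.
kT = 0.359 eV / 0.765719 = 0.4688 eV.

0.4688 eV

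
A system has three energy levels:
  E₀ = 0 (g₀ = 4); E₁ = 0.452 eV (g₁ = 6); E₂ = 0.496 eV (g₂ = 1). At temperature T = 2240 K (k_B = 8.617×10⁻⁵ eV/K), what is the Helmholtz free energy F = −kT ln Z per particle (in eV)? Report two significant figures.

k_BT = 8.617×10⁻⁵ × 2240 K = 0.1930 eV.
Eᵢ/kT = 0, 2.342, 2.570.
Z = Σ gᵢe^(−Eᵢ/kT) = 4·e^(−0) + 6·e^(−2.342) + 1·e^(−2.570) = 4.000 + 0.5768 + 0.07654 = 4.653.
F = −kT ln Z = −0.1930 × ln(4.653) = −0.1930 × 1.538 = -0.30 eV.

-0.30 eV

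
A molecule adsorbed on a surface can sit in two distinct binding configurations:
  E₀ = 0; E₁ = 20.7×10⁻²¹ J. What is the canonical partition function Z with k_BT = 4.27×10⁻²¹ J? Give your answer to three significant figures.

Z = 1.01

Eᵢ/kT = 0, 4.8478.
Z = Σ e^(−Eᵢ/kT) = e^(−0) + e^(−4.8478) = 1.0000 + 0.0078456 = 1.0078.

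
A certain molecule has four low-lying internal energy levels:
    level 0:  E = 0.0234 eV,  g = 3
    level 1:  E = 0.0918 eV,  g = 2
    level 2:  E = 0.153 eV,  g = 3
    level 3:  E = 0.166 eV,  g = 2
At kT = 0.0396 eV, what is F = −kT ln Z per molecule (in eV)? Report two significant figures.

Eᵢ/kT = 0.5909, 2.318, 3.864, 4.192.
Z = Σ gᵢe^(−Eᵢ/kT) = 3·e^(−0.5909) + 2·e^(−2.318) + 3·e^(−3.864) + 2·e^(−4.192) = 1.661 + 0.1969 + 0.06295 + 0.03023 = 1.951.
F = −kT ln Z = −0.0396 × ln(1.951) = −0.0396 × 0.6683 = -0.026 eV.

-0.026 eV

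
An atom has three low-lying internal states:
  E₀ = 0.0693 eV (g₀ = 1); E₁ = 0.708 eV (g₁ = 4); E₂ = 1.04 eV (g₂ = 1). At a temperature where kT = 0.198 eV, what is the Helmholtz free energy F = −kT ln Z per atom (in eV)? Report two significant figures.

Eᵢ/kT = 0.3500, 3.576, 5.253.
Z = Σ gᵢe^(−Eᵢ/kT) = 1·e^(−0.3500) + 4·e^(−3.576) + 1·e^(−5.253) = 0.7047 + 0.1119 + 0.005232 = 0.8218.
F = −kT ln Z = −0.198 × ln(0.8218) = −0.198 × -0.1963 = 0.039 eV.

0.039 eV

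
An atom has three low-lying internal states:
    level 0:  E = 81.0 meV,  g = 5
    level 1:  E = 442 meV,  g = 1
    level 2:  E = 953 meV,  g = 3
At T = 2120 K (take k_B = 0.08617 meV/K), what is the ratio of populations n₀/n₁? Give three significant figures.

k_BT = 0.08617 × 2120 K = 182.68 meV.
n₀/n₁ = (g₀/g₁) exp[−(E₀−E₁)/kT] = (5/1) × exp(−(-361.0 meV)/(182.68 meV)) = (5/1) × exp(1.9761) = 36.1.

36.1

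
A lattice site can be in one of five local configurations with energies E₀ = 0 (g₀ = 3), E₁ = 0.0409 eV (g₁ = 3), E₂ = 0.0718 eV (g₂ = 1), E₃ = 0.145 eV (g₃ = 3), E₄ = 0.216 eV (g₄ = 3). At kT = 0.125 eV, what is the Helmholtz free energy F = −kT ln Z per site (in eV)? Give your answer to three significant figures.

-0.247 eV

Eᵢ/kT = 0, 0.32720, 0.57440, 1.1600, 1.7280.
Z = Σ gᵢe^(−Eᵢ/kT) = 3·e^(−0) + 3·e^(−0.32720) + 1·e^(−0.57440) + 3·e^(−1.1600) + 3·e^(−1.7280) = 3.0000 + 2.1628 + 0.56304 + 0.94046 + 0.53292 = 7.1992.
F = −kT ln Z = −0.125 × ln(7.1992) = −0.125 × 1.9740 = -0.247 eV.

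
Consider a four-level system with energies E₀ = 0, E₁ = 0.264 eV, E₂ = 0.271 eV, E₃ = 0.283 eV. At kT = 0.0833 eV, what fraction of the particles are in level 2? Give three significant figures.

0.0347

Eᵢ/kT = 0, 3.1693, 3.2533, 3.3974.
Z = Σ e^(−Eᵢ/kT) = e^(−0) + e^(−3.1693) + e^(−3.2533) + e^(−3.3974) = 1.0000 + 0.042033 + 0.038646 + 0.033460 = 1.1141.
P₂ = e^(−E₂/kT) / Z = 0.038646/1.1141 = 0.0347.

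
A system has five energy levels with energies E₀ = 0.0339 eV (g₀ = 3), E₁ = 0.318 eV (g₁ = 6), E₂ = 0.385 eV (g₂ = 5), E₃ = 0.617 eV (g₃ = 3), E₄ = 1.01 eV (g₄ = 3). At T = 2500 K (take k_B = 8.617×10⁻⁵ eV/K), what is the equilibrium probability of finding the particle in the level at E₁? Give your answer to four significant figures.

k_BT = 8.617×10⁻⁵ × 2500 K = 0.215425 eV.
Eᵢ/kT = 0.157363, 1.47615, 1.78716, 2.86411, 4.68841.
Z = Σ gᵢe^(−Eᵢ/kT) = 3·e^(−0.157363) + 6·e^(−1.47615) + 5·e^(−1.78716) + 3·e^(−2.86411) + 3·e^(−4.68841) = 2.56318 + 1.37109 + 0.837175 + 0.171102 + 0.0276039 = 4.97015.
P₁ = g₁ e^(−E₁/kT) / Z = 1.37109/4.97015 = 0.2759.

0.2759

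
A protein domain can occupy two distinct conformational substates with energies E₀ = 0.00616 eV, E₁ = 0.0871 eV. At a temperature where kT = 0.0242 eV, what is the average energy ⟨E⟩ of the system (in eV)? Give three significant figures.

Eᵢ/kT = 0.25455, 3.5992.
Z = Σ e^(−Eᵢ/kT) = e^(−0.25455) + e^(−3.5992) = 0.77527 + 0.027346 = 0.80262.
⟨E⟩ = Σ Eᵢ e^(−Eᵢ/kT) / Z = (0.00616·0.77527 + 0.0871·0.027346) / 0.80262 = 0.00892 eV.

0.00892 eV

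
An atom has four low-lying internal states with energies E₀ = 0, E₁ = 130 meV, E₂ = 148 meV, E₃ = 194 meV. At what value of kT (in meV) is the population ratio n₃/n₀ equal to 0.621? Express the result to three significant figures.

407 meV

n₃/n₀ = exp[−(E₃−E₀)/kT] = 0.621.
⇒ (E₃−E₀)/kT = ln(1/0.621) = ln(1.6103) = 0.47642.
kT = 194 meV / 0.47642 = 407 meV.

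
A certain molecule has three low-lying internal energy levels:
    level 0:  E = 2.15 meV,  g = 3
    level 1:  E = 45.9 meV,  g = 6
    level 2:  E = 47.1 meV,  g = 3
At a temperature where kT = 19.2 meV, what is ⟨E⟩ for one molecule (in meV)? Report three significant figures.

12.4 meV

Eᵢ/kT = 0.11198, 2.3906, 2.4531.
Z = Σ gᵢe^(−Eᵢ/kT) = 3·e^(−0.11198) + 6·e^(−2.3906) + 3·e^(−2.4531) = 2.6822 + 0.54945 + 0.25808 = 3.4897.
⟨E⟩ = Σ Eᵢ gᵢe^(−Eᵢ/kT) / Z = (2.15·2.6822 + 45.9·0.54945 + 47.1·0.25808) / 3.4897 = 12.4 meV.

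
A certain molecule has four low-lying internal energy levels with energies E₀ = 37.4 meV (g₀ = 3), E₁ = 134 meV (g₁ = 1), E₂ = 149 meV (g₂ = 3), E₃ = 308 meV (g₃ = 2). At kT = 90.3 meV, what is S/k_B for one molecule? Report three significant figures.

Eᵢ/kT = 0.41417, 1.4839, 1.6501, 3.4109.
Z = Σ gᵢe^(−Eᵢ/kT) = 3·e^(−0.41417) + 1·e^(−1.4839) + 3·e^(−1.6501) + 2·e^(−3.4109) = 1.9827 + 0.22675 + 0.57609 + 0.066023 = 2.8516.
⟨E⟩ = Σ EᵢPᵢ = 73.892 meV.
S/k_B = ln Z + ⟨E⟩/kT = ln(2.8516) + 73.892/90.3 = 1.0479 + 0.81829 = 1.87.

1.87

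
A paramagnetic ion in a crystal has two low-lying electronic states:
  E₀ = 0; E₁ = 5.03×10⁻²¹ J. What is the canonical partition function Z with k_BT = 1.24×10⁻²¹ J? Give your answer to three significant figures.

Eᵢ/kT = 0, 4.0565.
Z = Σ e^(−Eᵢ/kT) = e^(−0) + e^(−4.0565) = 1.0000 + 0.017309 = 1.0173.

Z = 1.02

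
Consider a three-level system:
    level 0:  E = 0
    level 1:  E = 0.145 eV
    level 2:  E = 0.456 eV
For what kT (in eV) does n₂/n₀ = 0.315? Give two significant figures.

n₂/n₀ = exp[−(E₂−E₀)/kT] = 0.315.
⇒ (E₂−E₀)/kT = ln(1/0.315) = ln(3.175) = 1.155.
kT = 0.456 eV / 1.155 = 0.39 eV.

0.39 eV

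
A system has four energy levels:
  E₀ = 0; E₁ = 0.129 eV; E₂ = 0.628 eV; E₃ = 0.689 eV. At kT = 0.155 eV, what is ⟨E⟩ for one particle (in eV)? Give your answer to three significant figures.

Eᵢ/kT = 0, 0.83226, 4.0516, 4.4452.
Z = Σ e^(−Eᵢ/kT) = e^(−0) + e^(−0.83226) + e^(−4.0516) + e^(−4.4452) = 1.0000 + 0.43506 + 0.017395 + 0.011735 = 1.4642.
⟨E⟩ = Σ Eᵢ e^(−Eᵢ/kT) / Z = (0·1.0000 + 0.129·0.43506 + 0.628·0.017395 + 0.689·0.011735) / 1.4642 = 0.0513 eV.

0.0513 eV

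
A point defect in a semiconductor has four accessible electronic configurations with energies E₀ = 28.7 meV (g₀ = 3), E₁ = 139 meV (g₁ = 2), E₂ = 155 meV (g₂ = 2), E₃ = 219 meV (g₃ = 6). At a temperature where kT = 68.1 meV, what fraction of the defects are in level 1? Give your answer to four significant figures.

Eᵢ/kT = 0.421439, 2.04112, 2.27606, 3.21586.
Z = Σ gᵢe^(−Eᵢ/kT) = 3·e^(−0.421439) + 2·e^(−2.04112) + 2·e^(−2.27606) + 6·e^(−3.21586) = 1.96831 + 0.259766 + 0.205376 + 0.240725 = 2.67418.
P₁ = g₁ e^(−E₁/kT) / Z = 0.259766/2.67418 = 0.09714.

0.09714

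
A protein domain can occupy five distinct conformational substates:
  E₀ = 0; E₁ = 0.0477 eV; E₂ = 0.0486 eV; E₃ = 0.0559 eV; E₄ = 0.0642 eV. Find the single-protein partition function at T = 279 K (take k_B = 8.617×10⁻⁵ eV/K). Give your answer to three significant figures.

Z = 1.44

k_BT = 8.617×10⁻⁵ × 279 K = 0.024041 eV.
Eᵢ/kT = 0, 1.9841, 2.0215, 2.3252, 2.6704.
Z = Σ e^(−Eᵢ/kT) = e^(−0) + e^(−1.9841) + e^(−2.0215) + e^(−2.3252) + e^(−2.6704) = 1.0000 + 0.13750 + 0.13246 + 0.097764 + 0.069225 = 1.4369.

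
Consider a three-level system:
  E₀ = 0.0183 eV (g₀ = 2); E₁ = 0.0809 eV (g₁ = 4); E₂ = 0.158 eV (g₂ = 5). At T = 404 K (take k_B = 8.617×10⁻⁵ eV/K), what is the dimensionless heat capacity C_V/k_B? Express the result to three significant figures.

k_BT = 8.617×10⁻⁵ × 404 K = 0.034813 eV.
Eᵢ/kT = 0.52567, 2.3238, 4.5385.
Z = Σ gᵢe^(−Eᵢ/kT) = 2·e^(−0.52567) + 4·e^(−2.3238) + 5·e^(−4.5385) = 1.1823 + 0.39160 + 0.053447 = 1.6273.
⟨E⟩ = 0.037953 eV, ⟨E²⟩ = 0.0026382 eV².
C_V/k_B = (⟨E²⟩ − ⟨E⟩²)/(kT)² = (0.0026382 − 0.0014404)/0.0012119 = 0.988.

0.988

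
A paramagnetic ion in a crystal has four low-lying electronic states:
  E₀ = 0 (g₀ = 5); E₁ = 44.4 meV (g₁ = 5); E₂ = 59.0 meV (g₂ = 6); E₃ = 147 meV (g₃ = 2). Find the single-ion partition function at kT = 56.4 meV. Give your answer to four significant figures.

Z = 9.531

Eᵢ/kT = 0, 0.787234, 1.04610, 2.60638.
Z = Σ gᵢe^(−Eᵢ/kT) = 5·e^(−0) + 5·e^(−0.787234) + 6·e^(−1.04610) + 2·e^(−2.60638) = 5.00000 + 2.27551 + 2.10783 + 0.147602 = 9.53094.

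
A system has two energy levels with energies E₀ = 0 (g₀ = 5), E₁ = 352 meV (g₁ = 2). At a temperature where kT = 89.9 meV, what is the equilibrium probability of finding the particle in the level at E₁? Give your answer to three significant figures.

0.00791

Eᵢ/kT = 0, 3.9155.
Z = Σ gᵢe^(−Eᵢ/kT) = 5·e^(−0) + 2·e^(−3.9155) = 5.0000 + 0.039861 = 5.0399.
P₁ = g₁ e^(−E₁/kT) / Z = 0.039861/5.0399 = 0.00791.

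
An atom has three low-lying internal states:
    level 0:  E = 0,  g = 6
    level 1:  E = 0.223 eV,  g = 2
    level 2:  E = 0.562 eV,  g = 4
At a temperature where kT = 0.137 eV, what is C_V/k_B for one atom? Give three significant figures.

0.314

Eᵢ/kT = 0, 1.6277, 4.1022.
Z = Σ gᵢe^(−Eᵢ/kT) = 6·e^(−0) + 2·e^(−1.6277) + 4·e^(−4.1022) = 6.0000 + 0.39276 + 0.066145 = 6.4589.
⟨E⟩ = 0.019316 eV, ⟨E²⟩ = 0.0062585 eV².
C_V/k_B = (⟨E²⟩ − ⟨E⟩²)/(kT)² = (0.0062585 − 0.00037311)/0.018769 = 0.314.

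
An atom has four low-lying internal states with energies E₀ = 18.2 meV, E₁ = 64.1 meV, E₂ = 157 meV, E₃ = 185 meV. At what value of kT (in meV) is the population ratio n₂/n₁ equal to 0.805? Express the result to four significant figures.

428.3 meV

n₂/n₁ = exp[−(E₂−E₁)/kT] = 0.805.
⇒ (E₂−E₁)/kT = ln(1/0.805) = ln(1.24224) = 0.216916.
kT = 92.9 meV / 0.216916 = 428.3 meV.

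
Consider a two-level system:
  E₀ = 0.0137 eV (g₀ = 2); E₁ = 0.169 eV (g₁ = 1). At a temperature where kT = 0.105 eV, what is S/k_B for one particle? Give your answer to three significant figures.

0.952

Eᵢ/kT = 0.13048, 1.6095.
Z = Σ gᵢe^(−Eᵢ/kT) = 2·e^(−0.13048) + 1·e^(−1.6095) = 1.7553 + 0.19999 = 1.9553.
⟨E⟩ = Σ EᵢPᵢ = 0.029584 eV.
S/k_B = ln Z + ⟨E⟩/kT = ln(1.9553) + 0.029584/0.105 = 0.67054 + 0.28175 = 0.952.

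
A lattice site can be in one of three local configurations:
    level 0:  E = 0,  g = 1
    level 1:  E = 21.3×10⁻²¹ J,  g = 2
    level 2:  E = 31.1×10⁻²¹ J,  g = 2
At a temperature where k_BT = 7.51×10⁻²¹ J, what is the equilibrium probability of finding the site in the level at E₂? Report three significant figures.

0.0277

Eᵢ/kT = 0, 2.8362, 4.1411.
Z = Σ gᵢe^(−Eᵢ/kT) = 1·e^(−0) + 2·e^(−2.8362) + 2·e^(−4.1411) = 1.0000 + 0.11730 + 0.031811 = 1.1491.
P₂ = g₂ e^(−E₂/kT) / Z = 0.031811/1.1491 = 0.0277.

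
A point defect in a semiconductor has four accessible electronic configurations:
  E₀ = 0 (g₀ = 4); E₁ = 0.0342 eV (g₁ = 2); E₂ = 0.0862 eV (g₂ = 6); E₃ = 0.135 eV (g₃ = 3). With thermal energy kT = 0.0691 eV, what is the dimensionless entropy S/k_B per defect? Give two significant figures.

2.5

Eᵢ/kT = 0, 0.4949, 1.247, 1.954.
Z = Σ gᵢe^(−Eᵢ/kT) = 4·e^(−0) + 2·e^(−0.4949) + 6·e^(−1.247) + 3·e^(−1.954) = 4.000 + 1.219 + 1.724 + 0.4251 = 7.368.
⟨E⟩ = Σ EᵢPᵢ = 0.03362 eV.
S/k_B = ln Z + ⟨E⟩/kT = ln(7.368) + 0.03362/0.0691 = 1.997 + 0.4865 = 2.5.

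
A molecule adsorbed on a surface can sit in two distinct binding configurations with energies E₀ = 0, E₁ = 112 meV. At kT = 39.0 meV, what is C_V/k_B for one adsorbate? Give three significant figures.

Eᵢ/kT = 0, 2.8718.
Z = Σ e^(−Eᵢ/kT) = e^(−0) + e^(−2.8718) = 1.0000 + 0.056597 = 1.0566.
⟨E⟩ = 5.9993 meV, ⟨E²⟩ = 671.92 meV².
C_V/k_B = (⟨E²⟩ − ⟨E⟩²)/(kT)² = (671.92 − 35.992)/1521.0 = 0.418.

0.418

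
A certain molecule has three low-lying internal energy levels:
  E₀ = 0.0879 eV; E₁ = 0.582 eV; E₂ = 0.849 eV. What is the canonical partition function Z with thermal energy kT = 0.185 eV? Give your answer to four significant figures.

Eᵢ/kT = 0.475135, 3.14595, 4.58919.
Z = Σ e^(−Eᵢ/kT) = e^(−0.475135) + e^(−3.14595) + e^(−4.58919) = 0.621801 + 0.0430260 + 0.0101611 = 0.674988.

Z = 0.6750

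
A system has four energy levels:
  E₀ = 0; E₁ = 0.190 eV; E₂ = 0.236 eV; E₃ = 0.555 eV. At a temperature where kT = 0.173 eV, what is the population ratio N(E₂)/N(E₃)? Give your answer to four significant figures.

6.321

n₂/n₃ = exp[−(E₂−E₃)/kT] = exp(−(-0.319 eV)/(0.173 eV)) = exp(1.84393) = 6.321.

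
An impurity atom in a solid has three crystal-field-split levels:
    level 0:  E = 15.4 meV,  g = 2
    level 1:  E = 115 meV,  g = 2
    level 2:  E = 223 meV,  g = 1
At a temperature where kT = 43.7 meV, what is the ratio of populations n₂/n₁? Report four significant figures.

n₂/n₁ = (g₂/g₁) exp[−(E₂−E₁)/kT] = (1/2) × exp(−(108 meV)/(43.7 meV)) = (1/2) × exp(-2.47140) = 0.04223.

0.04223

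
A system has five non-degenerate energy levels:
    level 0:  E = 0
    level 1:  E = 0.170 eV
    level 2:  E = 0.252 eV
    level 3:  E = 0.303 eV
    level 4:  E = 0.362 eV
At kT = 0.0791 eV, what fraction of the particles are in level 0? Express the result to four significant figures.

Eᵢ/kT = 0, 2.14918, 3.18584, 3.83059, 4.57649.
Z = Σ e^(−Eᵢ/kT) = e^(−0) + e^(−2.14918) + e^(−3.18584) + e^(−3.83059) + e^(−4.57649) = 1.00000 + 0.116580 + 0.0413435 + 0.0216968 + 0.0102910 = 1.18991.
P₀ = e^(−E₀/kT) / Z = 1.00000/1.18991 = 0.8404.

0.8404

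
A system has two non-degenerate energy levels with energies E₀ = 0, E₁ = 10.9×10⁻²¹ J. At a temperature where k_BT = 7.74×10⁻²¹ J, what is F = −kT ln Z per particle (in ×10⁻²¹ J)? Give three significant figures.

-1.69 ×10⁻²¹ J

Eᵢ/kT = 0, 1.4083.
Z = Σ e^(−Eᵢ/kT) = e^(−0) + e^(−1.4083) = 1.0000 + 0.24456 = 1.2446.
F = −kT ln Z = −7.74 × ln(1.2446) = −7.74 × 0.21881 = -1.69 ×10⁻²¹ J.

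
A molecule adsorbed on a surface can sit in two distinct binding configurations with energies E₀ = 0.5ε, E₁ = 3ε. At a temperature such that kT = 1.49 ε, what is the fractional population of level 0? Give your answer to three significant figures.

0.843

Eᵢ/kT = 0.33557, 2.0134.
Z = Σ e^(−Eᵢ/kT) = e^(−0.33557) + e^(−2.0134) = 0.71493 + 0.13353 = 0.84846.
P₀ = e^(−E₀/kT) / Z = 0.71493/0.84846 = 0.843.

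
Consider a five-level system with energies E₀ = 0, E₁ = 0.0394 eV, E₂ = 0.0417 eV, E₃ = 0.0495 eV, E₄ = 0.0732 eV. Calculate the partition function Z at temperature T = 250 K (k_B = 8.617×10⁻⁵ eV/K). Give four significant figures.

Z = 1.439

k_BT = 8.617×10⁻⁵ × 250 K = 0.0215425 eV.
Eᵢ/kT = 0, 1.82894, 1.93571, 2.29778, 3.39793.
Z = Σ e^(−Eᵢ/kT) = e^(−0) + e^(−1.82894) + e^(−1.93571) + e^(−2.29778) + e^(−3.39793) = 1.00000 + 0.160584 + 0.144322 + 0.100482 + 0.0334424 = 1.43883.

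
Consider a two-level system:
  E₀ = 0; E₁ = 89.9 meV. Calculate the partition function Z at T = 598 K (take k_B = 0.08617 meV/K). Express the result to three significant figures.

Z = 1.17

k_BT = 0.08617 × 598 K = 51.530 meV.
Eᵢ/kT = 0, 1.7446.
Z = Σ e^(−Eᵢ/kT) = e^(−0) + e^(−1.7446) = 1.0000 + 0.17471 = 1.1747.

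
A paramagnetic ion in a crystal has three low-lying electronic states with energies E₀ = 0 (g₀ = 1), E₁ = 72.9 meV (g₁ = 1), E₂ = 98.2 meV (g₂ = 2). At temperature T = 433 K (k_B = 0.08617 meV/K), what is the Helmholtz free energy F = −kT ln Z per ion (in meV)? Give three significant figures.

k_BT = 0.08617 × 433 K = 37.312 meV.
Eᵢ/kT = 0, 1.9538, 2.6319.
Z = Σ gᵢe^(−Eᵢ/kT) = 1·e^(−0) + 1·e^(−1.9538) + 2·e^(−2.6319) = 1.0000 + 0.14173 + 0.14388 = 1.2856.
F = −kT ln Z = −37.312 × ln(1.2856) = −37.312 × 0.25123 = -9.37 meV.

-9.37 meV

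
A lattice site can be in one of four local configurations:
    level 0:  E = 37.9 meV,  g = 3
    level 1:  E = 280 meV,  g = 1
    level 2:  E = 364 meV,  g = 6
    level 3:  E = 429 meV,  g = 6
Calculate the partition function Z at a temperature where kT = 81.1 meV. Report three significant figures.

Eᵢ/kT = 0.46732, 3.4525, 4.4883, 5.2898.
Z = Σ gᵢe^(−Eᵢ/kT) = 3·e^(−0.46732) + 1·e^(−3.4525) + 6·e^(−4.4883) + 6·e^(−5.2898) = 1.8800 + 0.031666 + 0.067438 + 0.030257 = 2.0094.

Z = 2.01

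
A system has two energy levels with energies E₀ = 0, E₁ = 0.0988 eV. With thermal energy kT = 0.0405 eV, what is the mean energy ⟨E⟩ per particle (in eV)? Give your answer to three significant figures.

0.00792 eV

Eᵢ/kT = 0, 2.4395.
Z = Σ e^(−Eᵢ/kT) = e^(−0) + e^(−2.4395) = 1.0000 + 0.087204 = 1.0872.
⟨E⟩ = Σ Eᵢ e^(−Eᵢ/kT) / Z = (0·1.0000 + 0.0988·0.087204) / 1.0872 = 0.00792 eV.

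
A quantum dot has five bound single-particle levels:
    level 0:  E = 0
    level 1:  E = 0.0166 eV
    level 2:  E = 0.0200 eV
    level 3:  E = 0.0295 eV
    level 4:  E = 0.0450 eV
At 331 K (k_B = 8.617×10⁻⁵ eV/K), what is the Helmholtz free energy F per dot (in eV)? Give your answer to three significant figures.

k_BT = 8.617×10⁻⁵ × 331 K = 0.028522 eV.
Eᵢ/kT = 0, 0.58201, 0.70121, 1.0343, 1.5777.
Z = Σ e^(−Eᵢ/kT) = e^(−0) + e^(−0.58201) + e^(−0.70121) + e^(−1.0343) + e^(−1.5777) = 1.0000 + 0.55877 + 0.49598 + 0.35548 + 0.20645 = 2.6167.
F = −kT ln Z = −0.028522 × ln(2.6167) = −0.028522 × 0.96191 = -0.0274 eV.

-0.0274 eV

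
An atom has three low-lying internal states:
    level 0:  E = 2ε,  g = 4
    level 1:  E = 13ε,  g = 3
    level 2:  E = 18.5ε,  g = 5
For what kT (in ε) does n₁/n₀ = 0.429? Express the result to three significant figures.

n₁/n₀ = (g₁/g₀) exp[−(E₁−E₀)/kT] = 0.429.
⇒ (E₁−E₀)/kT = ln((3/4)/0.429) = ln(1.7483) = 0.55864.
kT = 11ε / 0.55864 = 19.7 ε.

19.7 ε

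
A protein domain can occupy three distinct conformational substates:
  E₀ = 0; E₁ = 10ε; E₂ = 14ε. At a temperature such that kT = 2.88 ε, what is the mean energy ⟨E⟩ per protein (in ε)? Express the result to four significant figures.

Eᵢ/kT = 0, 3.47222, 4.86111.
Z = Σ e^(−Eᵢ/kT) = e^(−0) + e^(−3.47222) + e^(−4.86111) = 1.00000 + 0.0310480 + 0.00774189 = 1.03879.
⟨E⟩ = Σ Eᵢ e^(−Eᵢ/kT) / Z = (0·1.00000 + 10·0.0310480 + 14·0.00774189) / 1.03879 = 0.4032 ε.

0.4032 ε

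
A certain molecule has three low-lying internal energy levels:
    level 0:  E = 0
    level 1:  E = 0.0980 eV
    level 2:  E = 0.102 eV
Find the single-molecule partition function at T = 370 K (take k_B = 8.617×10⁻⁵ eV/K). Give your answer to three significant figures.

Z = 1.09

k_BT = 8.617×10⁻⁵ × 370 K = 0.031883 eV.
Eᵢ/kT = 0, 3.0737, 3.1992.
Z = Σ e^(−Eᵢ/kT) = e^(−0) + e^(−3.0737) + e^(−3.1992) = 1.0000 + 0.046250 + 0.040795 = 1.0870.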